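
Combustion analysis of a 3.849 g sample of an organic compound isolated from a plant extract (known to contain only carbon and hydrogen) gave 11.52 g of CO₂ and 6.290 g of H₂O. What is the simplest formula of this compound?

C3H8

mol C = 11.52 g CO₂ ÷ 44.009 g/mol = 0.26176 mol
mol H = 2 × 6.290 g H₂O ÷ 18.015 g/mol = 0.69831 mol
Divide by the smallest (0.26176 mol): C 1.000, H 2.668
Multiplying each by 3 gives whole numbers: C 3.00, H 8.00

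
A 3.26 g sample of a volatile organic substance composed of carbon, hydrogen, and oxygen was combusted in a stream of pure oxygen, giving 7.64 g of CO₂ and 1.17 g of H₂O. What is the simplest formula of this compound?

C8H6O3

mol C = 7.64 g CO₂ ÷ 44.009 g/mol = 0.1736 mol
mol H = 2 × 1.17 g H₂O ÷ 18.015 g/mol = 0.1299 mol
mass O = 3.26 − (2.085 + 0.1309) = 1.044 g → mol O = 1.044 ÷ 15.999 = 0.06525 mol
Divide by the smallest (0.06525 mol): C 2.661, H 1.991, O 1.000
Multiplying each by 3 gives whole numbers: C 7.98, H 5.97, O 3.00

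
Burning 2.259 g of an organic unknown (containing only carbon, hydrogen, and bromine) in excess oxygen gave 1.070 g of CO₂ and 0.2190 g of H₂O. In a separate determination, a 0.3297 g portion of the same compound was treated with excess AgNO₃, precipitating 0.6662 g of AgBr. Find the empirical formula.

CHBr

mol C = 1.070 g CO₂ ÷ 44.009 g/mol = 0.024313 mol
mol H = 2 × 0.2190 g H₂O ÷ 18.015 g/mol = 0.024313 mol
From the AgBr data: mol Br per gram of compound = (0.6662 ÷ 187.772) ÷ 0.3297 = 0.010761 mol/g, so in the 2.259 g combustion sample mol Br = 0.024309 mol
Divide by the smallest (0.024309 mol): C 1.000, H 1.000, Br 1.000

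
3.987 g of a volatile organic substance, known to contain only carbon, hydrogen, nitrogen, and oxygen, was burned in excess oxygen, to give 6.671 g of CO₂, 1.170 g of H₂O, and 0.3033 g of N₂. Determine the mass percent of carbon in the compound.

45.66%

mol C = 6.671 g CO₂ ÷ 44.009 g/mol = 0.15158 mol
mol H = 2 × 1.170 g H₂O ÷ 18.015 g/mol = 0.12989 mol
mol N = 2 × 0.3033 g N₂ ÷ 28.014 g/mol = 0.021653 mol
mass O = 3.987 − (1.8207 + 0.13093 + 0.30330) = 1.7321 g → mol O = 1.7321 ÷ 15.999 = 0.10826 mol
mass % C = 1.8207 g ÷ 3.987 g × 100%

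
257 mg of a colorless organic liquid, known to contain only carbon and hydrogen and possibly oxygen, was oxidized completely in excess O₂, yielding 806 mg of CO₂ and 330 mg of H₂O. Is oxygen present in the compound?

mol C = 0.806 g CO₂ ÷ 44.009 g/mol = 0.01831 mol
mol H = 2 × 0.330 g H₂O ÷ 18.015 g/mol = 0.03664 mol
C and H together account for 0.2569 g — essentially the entire 0.257 g sample — so the compound contains no oxygen.

no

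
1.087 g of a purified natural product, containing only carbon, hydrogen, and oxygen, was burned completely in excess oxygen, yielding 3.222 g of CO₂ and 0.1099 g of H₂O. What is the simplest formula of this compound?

C6HO

mol C = 3.222 g CO₂ ÷ 44.009 g/mol = 0.073212 mol
mol H = 2 × 0.1099 g H₂O ÷ 18.015 g/mol = 0.012201 mol
mass O = 1.087 − (0.87935 + 0.012299) = 0.19535 g → mol O = 0.19535 ÷ 15.999 = 0.012210 mol
Divide by the smallest (0.012201 mol): C 6.001, H 1.000, O 1.001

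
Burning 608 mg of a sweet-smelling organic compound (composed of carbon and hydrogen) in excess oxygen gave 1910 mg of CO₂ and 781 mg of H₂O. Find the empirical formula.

CH2

mol C = 1.91 g CO₂ ÷ 44.009 g/mol = 0.04340 mol
mol H = 2 × 0.781 g H₂O ÷ 18.015 g/mol = 0.08671 mol
Divide by the smallest (0.04340 mol): C 1.000, H 1.998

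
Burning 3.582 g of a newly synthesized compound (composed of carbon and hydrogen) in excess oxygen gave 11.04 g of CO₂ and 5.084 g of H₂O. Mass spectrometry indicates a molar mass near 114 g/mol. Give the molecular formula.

mol C = 11.04 g CO₂ ÷ 44.009 g/mol = 0.25086 mol
mol H = 2 × 5.084 g H₂O ÷ 18.015 g/mol = 0.56442 mol
Divide by the smallest (0.25086 mol): C 1.000, H 2.250
Multiplying each by 4 gives whole numbers: C 4.00, H 9.00
Empirical formula: C4H9
Empirical-formula mass = 57.12 g/mol; 114 ÷ 57.12 ≈ 2, so the molecular formula is C8H18.

C8H18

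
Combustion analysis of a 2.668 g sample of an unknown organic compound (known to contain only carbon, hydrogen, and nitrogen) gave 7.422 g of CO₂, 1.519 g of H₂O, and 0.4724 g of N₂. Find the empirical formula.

C5H5N

mol C = 7.422 g CO₂ ÷ 44.009 g/mol = 0.16865 mol
mol H = 2 × 1.519 g H₂O ÷ 18.015 g/mol = 0.16864 mol
mol N = 2 × 0.4724 g N₂ ÷ 28.014 g/mol = 0.033726 mol
Divide by the smallest (0.033726 mol): C 5.001, H 5.000, N 1.000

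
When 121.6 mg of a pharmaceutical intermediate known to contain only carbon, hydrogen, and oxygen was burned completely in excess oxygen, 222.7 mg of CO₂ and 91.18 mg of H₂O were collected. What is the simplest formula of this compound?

mol C = 0.2227 g CO₂ ÷ 44.009 g/mol = 0.0050603 mol
mol H = 2 × 0.09118 g H₂O ÷ 18.015 g/mol = 0.010123 mol
mass O = 0.1216 − (0.060780 + 0.010204) = 0.050617 g → mol O = 0.050617 ÷ 15.999 = 0.0031637 mol
Divide by the smallest (0.0031637 mol): C 1.599, H 3.200, O 1.000
Multiplying each by 5 gives whole numbers: C 8.00, H 16.00, O 5.00

C8H16O5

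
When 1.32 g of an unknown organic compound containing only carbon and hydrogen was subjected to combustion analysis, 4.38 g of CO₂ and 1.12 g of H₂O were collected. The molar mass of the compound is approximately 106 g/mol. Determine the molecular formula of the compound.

C8H10

mol C = 4.38 g CO₂ ÷ 44.009 g/mol = 0.09953 mol
mol H = 2 × 1.12 g H₂O ÷ 18.015 g/mol = 0.1243 mol
Divide by the smallest (0.09953 mol): C 1.000, H 1.249
Multiplying each by 4 gives whole numbers: C 4.00, H 5.00
Empirical formula: C4H5
Empirical-formula mass = 53.08 g/mol; 106 ÷ 53.08 ≈ 2, so the molecular formula is C8H10.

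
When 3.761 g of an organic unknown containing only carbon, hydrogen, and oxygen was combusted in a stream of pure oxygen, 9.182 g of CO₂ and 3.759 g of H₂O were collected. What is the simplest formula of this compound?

mol C = 9.182 g CO₂ ÷ 44.009 g/mol = 0.20864 mol
mol H = 2 × 3.759 g H₂O ÷ 18.015 g/mol = 0.41732 mol
mass O = 3.761 − (2.5060 + 0.42066) = 0.83438 g → mol O = 0.83438 ÷ 15.999 = 0.052152 mol
Divide by the smallest (0.052152 mol): C 4.001, H 8.002, O 1.000

C4H8O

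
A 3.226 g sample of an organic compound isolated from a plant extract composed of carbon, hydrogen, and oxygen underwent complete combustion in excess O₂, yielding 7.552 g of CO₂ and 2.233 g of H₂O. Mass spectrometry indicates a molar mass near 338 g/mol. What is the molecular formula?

C18H26O6

mol C = 7.552 g CO₂ ÷ 44.009 g/mol = 0.17160 mol
mol H = 2 × 2.233 g H₂O ÷ 18.015 g/mol = 0.24790 mol
mass O = 3.226 − (2.0611 + 0.24989) = 0.91501 g → mol O = 0.91501 ÷ 15.999 = 0.057192 mol
Divide by the smallest (0.057192 mol): C 3.000, H 4.335, O 1.000
Multiplying each by 3 gives whole numbers: C 9.00, H 13.00, O 3.00
Empirical formula: C9H13O3
Empirical-formula mass = 169.20 g/mol; 338 ÷ 169.20 ≈ 2, so the molecular formula is C18H26O6.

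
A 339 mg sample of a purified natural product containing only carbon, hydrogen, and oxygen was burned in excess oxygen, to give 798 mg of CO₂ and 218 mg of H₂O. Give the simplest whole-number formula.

C3H4O

mol C = 0.798 g CO₂ ÷ 44.009 g/mol = 0.01813 mol
mol H = 2 × 0.218 g H₂O ÷ 18.015 g/mol = 0.02420 mol
mass O = 0.339 − (0.2178 + 0.02440) = 0.09681 g → mol O = 0.09681 ÷ 15.999 = 0.006051 mol
Divide by the smallest (0.006051 mol): C 2.997, H 4.000, O 1.000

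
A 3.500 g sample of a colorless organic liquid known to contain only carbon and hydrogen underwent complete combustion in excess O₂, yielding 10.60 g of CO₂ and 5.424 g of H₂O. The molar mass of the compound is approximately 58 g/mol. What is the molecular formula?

C4H10

mol C = 10.60 g CO₂ ÷ 44.009 g/mol = 0.24086 mol
mol H = 2 × 5.424 g H₂O ÷ 18.015 g/mol = 0.60216 mol
Divide by the smallest (0.24086 mol): C 1.000, H 2.500
Multiplying each by 2 gives whole numbers: C 2.00, H 5.00
Empirical formula: C2H5
Empirical-formula mass = 29.06 g/mol; 58 ÷ 29.06 ≈ 2, so the molecular formula is C4H10.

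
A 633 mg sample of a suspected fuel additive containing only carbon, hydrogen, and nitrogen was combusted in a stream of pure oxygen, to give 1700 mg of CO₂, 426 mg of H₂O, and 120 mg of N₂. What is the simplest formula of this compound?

mol C = 1.70 g CO₂ ÷ 44.009 g/mol = 0.03863 mol
mol H = 2 × 0.426 g H₂O ÷ 18.015 g/mol = 0.04729 mol
mol N = 2 × 0.120 g N₂ ÷ 28.014 g/mol = 0.008567 mol
Divide by the smallest (0.008567 mol): C 4.509, H 5.520, N 1.000
Multiplying each by 2 gives whole numbers: C 9.02, H 11.04, N 2.00

C9H11N2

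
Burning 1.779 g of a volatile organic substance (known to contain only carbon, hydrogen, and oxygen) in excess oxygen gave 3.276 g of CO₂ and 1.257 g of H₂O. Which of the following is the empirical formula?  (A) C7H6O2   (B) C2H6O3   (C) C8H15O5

(C) C8H15O5

mol C = 3.276 g CO₂ ÷ 44.009 g/mol = 0.074439 mol
mol H = 2 × 1.257 g H₂O ÷ 18.015 g/mol = 0.13955 mol
mass O = 1.779 − (0.89409 + 0.14067) = 0.74424 g → mol O = 0.74424 ÷ 15.999 = 0.046518 mol
Divide by the smallest (0.046518 mol): C 1.600, H 3.000, O 1.000
Multiplying each by 5 gives whole numbers: C 8.00, H 15.00, O 5.00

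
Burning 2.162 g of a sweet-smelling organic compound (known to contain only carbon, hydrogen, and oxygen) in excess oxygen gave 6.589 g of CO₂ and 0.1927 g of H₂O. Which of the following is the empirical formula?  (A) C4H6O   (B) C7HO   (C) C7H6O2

(B) C7HO

mol C = 6.589 g CO₂ ÷ 44.009 g/mol = 0.14972 mol
mol H = 2 × 0.1927 g H₂O ÷ 18.015 g/mol = 0.021393 mol
mass O = 2.162 − (1.7983 + 0.021564) = 0.34216 g → mol O = 0.34216 ÷ 15.999 = 0.021386 mol
Divide by the smallest (0.021386 mol): C 7.001, H 1.000, O 1.000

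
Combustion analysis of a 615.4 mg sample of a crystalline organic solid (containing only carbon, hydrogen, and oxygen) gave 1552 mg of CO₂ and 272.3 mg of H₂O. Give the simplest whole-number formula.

mol C = 1.552 g CO₂ ÷ 44.009 g/mol = 0.035266 mol
mol H = 2 × 0.2723 g H₂O ÷ 18.015 g/mol = 0.030230 mol
mass O = 0.6154 − (0.42357 + 0.030472) = 0.16135 g → mol O = 0.16135 ÷ 15.999 = 0.010085 mol
Divide by the smallest (0.010085 mol): C 3.497, H 2.997, O 1.000
Multiplying each by 2 gives whole numbers: C 6.99, H 5.99, O 2.00

C7H6O2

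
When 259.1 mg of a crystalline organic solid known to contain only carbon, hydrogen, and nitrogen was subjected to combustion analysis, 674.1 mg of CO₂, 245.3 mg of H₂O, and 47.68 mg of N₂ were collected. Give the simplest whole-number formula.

C9H16N2

mol C = 0.6741 g CO₂ ÷ 44.009 g/mol = 0.015317 mol
mol H = 2 × 0.2453 g H₂O ÷ 18.015 g/mol = 0.027233 mol
mol N = 2 × 0.04768 g N₂ ÷ 28.014 g/mol = 0.0034040 mol
Divide by the smallest (0.0034040 mol): C 4.500, H 8.000, N 1.000
Multiplying each by 2 gives whole numbers: C 9.00, H 16.00, N 2.00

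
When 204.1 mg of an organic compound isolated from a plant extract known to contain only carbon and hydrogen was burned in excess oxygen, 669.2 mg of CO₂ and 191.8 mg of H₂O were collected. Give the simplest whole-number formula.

mol C = 0.6692 g CO₂ ÷ 44.009 g/mol = 0.015206 mol
mol H = 2 × 0.1918 g H₂O ÷ 18.015 g/mol = 0.021293 mol
Divide by the smallest (0.015206 mol): C 1.000, H 1.400
Multiplying each by 5 gives whole numbers: C 5.00, H 7.00

C5H7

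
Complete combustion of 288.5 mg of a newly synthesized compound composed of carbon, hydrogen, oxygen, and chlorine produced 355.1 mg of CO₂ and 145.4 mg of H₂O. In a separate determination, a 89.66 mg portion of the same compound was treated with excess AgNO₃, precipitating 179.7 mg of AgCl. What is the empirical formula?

C4H8Cl2O

mol C = 0.3551 g CO₂ ÷ 44.009 g/mol = 0.0080688 mol
mol H = 2 × 0.1454 g H₂O ÷ 18.015 g/mol = 0.016142 mol
From the AgCl data: mol Cl per gram of compound = (0.1797 ÷ 143.318) ÷ 0.08966 = 0.013985 mol/g, so in the 0.2885 g combustion sample mol Cl = 0.0040345 mol
mass O = 0.2885 − (0.096914 + 0.016271 + 0.14302) = 0.032290 g → mol O = 0.032290 ÷ 15.999 = 0.0020182 mol
Divide by the smallest (0.0020182 mol): C 3.998, H 7.998, Cl 1.999, O 1.000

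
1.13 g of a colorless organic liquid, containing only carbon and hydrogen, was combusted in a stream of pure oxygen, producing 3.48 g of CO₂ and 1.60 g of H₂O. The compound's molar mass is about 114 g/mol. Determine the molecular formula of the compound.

mol C = 3.48 g CO₂ ÷ 44.009 g/mol = 0.07907 mol
mol H = 2 × 1.60 g H₂O ÷ 18.015 g/mol = 0.1776 mol
Divide by the smallest (0.07907 mol): C 1.000, H 2.246
Multiplying each by 4 gives whole numbers: C 4.00, H 8.99
Empirical formula: C4H9
Empirical-formula mass = 57.12 g/mol; 114 ÷ 57.12 ≈ 2, so the molecular formula is C8H18.

C8H18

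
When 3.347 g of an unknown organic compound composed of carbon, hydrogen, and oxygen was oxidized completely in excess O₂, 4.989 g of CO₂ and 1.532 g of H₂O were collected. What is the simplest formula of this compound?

mol C = 4.989 g CO₂ ÷ 44.009 g/mol = 0.11336 mol
mol H = 2 × 1.532 g H₂O ÷ 18.015 g/mol = 0.17008 mol
mass O = 3.347 − (1.3616 + 0.17144) = 1.8140 g → mol O = 1.8140 ÷ 15.999 = 0.11338 mol
Divide by the smallest (0.11336 mol): C 1.000, H 1.500, O 1.000
Multiplying each by 2 gives whole numbers: C 2.00, H 3.00, O 2.00

C2H3O2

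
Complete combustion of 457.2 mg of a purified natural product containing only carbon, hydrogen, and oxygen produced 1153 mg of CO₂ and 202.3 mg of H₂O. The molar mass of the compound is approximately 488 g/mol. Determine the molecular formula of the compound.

C28H24O8

mol C = 1.153 g CO₂ ÷ 44.009 g/mol = 0.026199 mol
mol H = 2 × 0.2023 g H₂O ÷ 18.015 g/mol = 0.022459 mol
mass O = 0.4572 − (0.31468 + 0.022639) = 0.11988 g → mol O = 0.11988 ÷ 15.999 = 0.0074931 mol
Divide by the smallest (0.0074931 mol): C 3.496, H 2.997, O 1.000
Multiplying each by 2 gives whole numbers: C 6.99, H 5.99, O 2.00
Empirical formula: C7H6O2
Empirical-formula mass = 122.12 g/mol; 488 ÷ 122.12 ≈ 4, so the molecular formula is C28H24O8.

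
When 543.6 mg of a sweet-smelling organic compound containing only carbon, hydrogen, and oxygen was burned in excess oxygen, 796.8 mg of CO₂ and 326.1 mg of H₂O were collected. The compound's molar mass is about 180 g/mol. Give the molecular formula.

mol C = 0.7968 g CO₂ ÷ 44.009 g/mol = 0.018105 mol
mol H = 2 × 0.3261 g H₂O ÷ 18.015 g/mol = 0.036203 mol
mass O = 0.5436 − (0.21746 + 0.036493) = 0.28964 g → mol O = 0.28964 ÷ 15.999 = 0.018104 mol
Divide by the smallest (0.018104 mol): C 1.000, H 2.000, O 1.000
Empirical formula: CH2O
Empirical-formula mass = 30.03 g/mol; 180 ÷ 30.03 ≈ 6, so the molecular formula is C6H12O6.

C6H12O6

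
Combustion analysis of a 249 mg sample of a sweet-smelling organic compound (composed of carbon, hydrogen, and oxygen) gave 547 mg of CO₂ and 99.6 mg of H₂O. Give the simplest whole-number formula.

mol C = 0.547 g CO₂ ÷ 44.009 g/mol = 0.01243 mol
mol H = 2 × 0.0996 g H₂O ÷ 18.015 g/mol = 0.01106 mol
mass O = 0.249 − (0.1493 + 0.01115) = 0.08857 g → mol O = 0.08857 ÷ 15.999 = 0.005536 mol
Divide by the smallest (0.005536 mol): C 2.245, H 1.997, O 1.000
Multiplying each by 4 gives whole numbers: C 8.98, H 7.99, O 4.00

C9H8O4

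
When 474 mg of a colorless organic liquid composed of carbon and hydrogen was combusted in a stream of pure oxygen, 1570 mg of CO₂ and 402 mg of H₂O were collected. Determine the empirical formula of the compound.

C4H5

mol C = 1.57 g CO₂ ÷ 44.009 g/mol = 0.03567 mol
mol H = 2 × 0.402 g H₂O ÷ 18.015 g/mol = 0.04463 mol
Divide by the smallest (0.03567 mol): C 1.000, H 1.251
Multiplying each by 4 gives whole numbers: C 4.00, H 5.00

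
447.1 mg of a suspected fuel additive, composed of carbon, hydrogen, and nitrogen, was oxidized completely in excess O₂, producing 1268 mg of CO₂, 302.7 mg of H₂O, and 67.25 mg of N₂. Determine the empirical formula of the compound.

C6H7N

mol C = 1.268 g CO₂ ÷ 44.009 g/mol = 0.028812 mol
mol H = 2 × 0.3027 g H₂O ÷ 18.015 g/mol = 0.033605 mol
mol N = 2 × 0.06725 g N₂ ÷ 28.014 g/mol = 0.0048012 mol
Divide by the smallest (0.0048012 mol): C 6.001, H 6.999, N 1.000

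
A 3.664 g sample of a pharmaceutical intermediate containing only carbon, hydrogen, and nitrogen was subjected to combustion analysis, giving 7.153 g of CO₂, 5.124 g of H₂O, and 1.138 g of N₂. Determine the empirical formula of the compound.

C2H7N

mol C = 7.153 g CO₂ ÷ 44.009 g/mol = 0.16253 mol
mol H = 2 × 5.124 g H₂O ÷ 18.015 g/mol = 0.56886 mol
mol N = 2 × 1.138 g N₂ ÷ 28.014 g/mol = 0.081245 mol
Divide by the smallest (0.081245 mol): C 2.001, H 7.002, N 1.000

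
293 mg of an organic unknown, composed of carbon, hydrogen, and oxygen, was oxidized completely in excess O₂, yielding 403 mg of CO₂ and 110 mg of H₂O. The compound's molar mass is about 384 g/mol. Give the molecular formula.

C12H16O14

mol C = 0.403 g CO₂ ÷ 44.009 g/mol = 0.009157 mol
mol H = 2 × 0.110 g H₂O ÷ 18.015 g/mol = 0.01221 mol
mass O = 0.293 − (0.1100 + 0.01231) = 0.1707 g → mol O = 0.1707 ÷ 15.999 = 0.01067 mol
Divide by the smallest (0.009157 mol): C 1.000, H 1.334, O 1.165
Multiplying each by 6 gives whole numbers: C 6.00, H 8.00, O 6.99
Empirical formula: C6H8O7
Empirical-formula mass = 192.12 g/mol; 384 ÷ 192.12 ≈ 2, so the molecular formula is C12H16O14.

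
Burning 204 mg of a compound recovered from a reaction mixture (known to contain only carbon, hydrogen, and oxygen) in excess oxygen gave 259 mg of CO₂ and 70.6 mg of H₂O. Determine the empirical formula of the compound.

mol C = 0.259 g CO₂ ÷ 44.009 g/mol = 0.005885 mol
mol H = 2 × 0.0706 g H₂O ÷ 18.015 g/mol = 0.007838 mol
mass O = 0.204 − (0.07069 + 0.007901) = 0.1254 g → mol O = 0.1254 ÷ 15.999 = 0.007839 mol
Divide by the smallest (0.005885 mol): C 1.000, H 1.332, O 1.332
Multiplying each by 3 gives whole numbers: C 3.00, H 4.00, O 4.00

C3H4O4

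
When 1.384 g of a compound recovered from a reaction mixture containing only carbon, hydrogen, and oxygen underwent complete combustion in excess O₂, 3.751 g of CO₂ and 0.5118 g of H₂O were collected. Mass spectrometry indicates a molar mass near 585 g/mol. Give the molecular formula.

C36H24O8

mol C = 3.751 g CO₂ ÷ 44.009 g/mol = 0.085233 mol
mol H = 2 × 0.5118 g H₂O ÷ 18.015 g/mol = 0.056819 mol
mass O = 1.384 − (1.0237 + 0.057274) = 0.30300 g → mol O = 0.30300 ÷ 15.999 = 0.018939 mol
Divide by the smallest (0.018939 mol): C 4.500, H 3.000, O 1.000
Multiplying each by 2 gives whole numbers: C 9.00, H 6.00, O 2.00
Empirical formula: C9H6O2
Empirical-formula mass = 146.14 g/mol; 585 ÷ 146.14 ≈ 4, so the molecular formula is C36H24O8.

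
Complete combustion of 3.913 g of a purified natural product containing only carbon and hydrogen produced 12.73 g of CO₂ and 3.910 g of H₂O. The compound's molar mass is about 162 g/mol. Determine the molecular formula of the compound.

mol C = 12.73 g CO₂ ÷ 44.009 g/mol = 0.28926 mol
mol H = 2 × 3.910 g H₂O ÷ 18.015 g/mol = 0.43408 mol
Divide by the smallest (0.28926 mol): C 1.000, H 1.501
Multiplying each by 2 gives whole numbers: C 2.00, H 3.00
Empirical formula: C2H3
Empirical-formula mass = 27.05 g/mol; 162 ÷ 27.05 ≈ 6, so the molecular formula is C12H18.

C12H18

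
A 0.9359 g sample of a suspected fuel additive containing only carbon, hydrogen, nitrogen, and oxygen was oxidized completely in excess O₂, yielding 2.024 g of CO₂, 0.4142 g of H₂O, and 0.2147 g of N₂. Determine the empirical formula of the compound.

C6H6N2O

mol C = 2.024 g CO₂ ÷ 44.009 g/mol = 0.045991 mol
mol H = 2 × 0.4142 g H₂O ÷ 18.015 g/mol = 0.045984 mol
mol N = 2 × 0.2147 g N₂ ÷ 28.014 g/mol = 0.015328 mol
mass O = 0.9359 − (0.55239 + 0.046352 + 0.21470) = 0.12246 g → mol O = 0.12246 ÷ 15.999 = 0.0076539 mol
Divide by the smallest (0.0076539 mol): C 6.009, H 6.008, N 2.003, O 1.000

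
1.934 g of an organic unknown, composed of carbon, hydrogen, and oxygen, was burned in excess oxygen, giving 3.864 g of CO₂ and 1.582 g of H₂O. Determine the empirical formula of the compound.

mol C = 3.864 g CO₂ ÷ 44.009 g/mol = 0.087800 mol
mol H = 2 × 1.582 g H₂O ÷ 18.015 g/mol = 0.17563 mol
mass O = 1.934 − (1.0546 + 0.17704) = 0.70240 g → mol O = 0.70240 ÷ 15.999 = 0.043902 mol
Divide by the smallest (0.043902 mol): C 2.000, H 4.000, O 1.000

C2H4O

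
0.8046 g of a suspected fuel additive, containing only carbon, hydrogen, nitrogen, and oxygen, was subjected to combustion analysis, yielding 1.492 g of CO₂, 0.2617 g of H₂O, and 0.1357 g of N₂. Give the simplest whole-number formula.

mol C = 1.492 g CO₂ ÷ 44.009 g/mol = 0.033902 mol
mol H = 2 × 0.2617 g H₂O ÷ 18.015 g/mol = 0.029054 mol
mol N = 2 × 0.1357 g N₂ ÷ 28.014 g/mol = 0.0096880 mol
mass O = 0.8046 − (0.40720 + 0.029286 + 0.13570) = 0.23242 g → mol O = 0.23242 ÷ 15.999 = 0.014527 mol
Divide by the smallest (0.0096880 mol): C 3.499, H 2.999, N 1.000, O 1.499
Multiplying each by 2 gives whole numbers: C 7.00, H 6.00, N 2.00, O 3.00

C7H6N2O3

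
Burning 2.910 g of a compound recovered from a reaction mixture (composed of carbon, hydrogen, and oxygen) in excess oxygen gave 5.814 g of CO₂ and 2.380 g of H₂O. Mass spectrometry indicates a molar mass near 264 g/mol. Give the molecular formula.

C12H24O6

mol C = 5.814 g CO₂ ÷ 44.009 g/mol = 0.13211 mol
mol H = 2 × 2.380 g H₂O ÷ 18.015 g/mol = 0.26422 mol
mass O = 2.910 − (1.5868 + 0.26634) = 1.0569 g → mol O = 1.0569 ÷ 15.999 = 0.066060 mol
Divide by the smallest (0.066060 mol): C 2.000, H 4.000, O 1.000
Empirical formula: C2H4O
Empirical-formula mass = 44.05 g/mol; 264 ÷ 44.05 ≈ 6, so the molecular formula is C12H24O6.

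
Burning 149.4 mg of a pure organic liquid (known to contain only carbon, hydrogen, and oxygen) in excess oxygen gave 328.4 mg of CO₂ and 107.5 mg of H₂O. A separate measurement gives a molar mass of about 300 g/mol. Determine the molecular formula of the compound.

mol C = 0.3284 g CO₂ ÷ 44.009 g/mol = 0.0074621 mol
mol H = 2 × 0.1075 g H₂O ÷ 18.015 g/mol = 0.011934 mol
mass O = 0.1494 − (0.089627 + 0.012030) = 0.047743 g → mol O = 0.047743 ÷ 15.999 = 0.0029841 mol
Divide by the smallest (0.0029841 mol): C 2.501, H 3.999, O 1.000
Multiplying each by 2 gives whole numbers: C 5.00, H 8.00, O 2.00
Empirical formula: C5H8O2
Empirical-formula mass = 100.12 g/mol; 300 ÷ 100.12 ≈ 3, so the molecular formula is C15H24O6.

C15H24O6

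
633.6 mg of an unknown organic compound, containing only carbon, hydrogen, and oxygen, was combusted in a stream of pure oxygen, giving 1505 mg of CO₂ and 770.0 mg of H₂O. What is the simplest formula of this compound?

C4H10O

mol C = 1.505 g CO₂ ÷ 44.009 g/mol = 0.034198 mol
mol H = 2 × 0.7700 g H₂O ÷ 18.015 g/mol = 0.085484 mol
mass O = 0.6336 − (0.41075 + 0.086168) = 0.13669 g → mol O = 0.13669 ÷ 15.999 = 0.0085433 mol
Divide by the smallest (0.0085433 mol): C 4.003, H 10.006, O 1.000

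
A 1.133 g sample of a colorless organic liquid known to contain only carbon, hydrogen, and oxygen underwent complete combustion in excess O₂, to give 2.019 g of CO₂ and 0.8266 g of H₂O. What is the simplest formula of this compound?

mol C = 2.019 g CO₂ ÷ 44.009 g/mol = 0.045877 mol
mol H = 2 × 0.8266 g H₂O ÷ 18.015 g/mol = 0.091768 mol
mass O = 1.133 − (0.55103 + 0.092502) = 0.48947 g → mol O = 0.48947 ÷ 15.999 = 0.030594 mol
Divide by the smallest (0.030594 mol): C 1.500, H 3.000, O 1.000
Multiplying each by 2 gives whole numbers: C 3.00, H 6.00, O 2.00

C3H6O2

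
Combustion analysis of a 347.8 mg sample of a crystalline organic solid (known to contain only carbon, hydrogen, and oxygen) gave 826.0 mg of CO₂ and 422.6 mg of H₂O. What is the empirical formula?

C4H10O

mol C = 0.8260 g CO₂ ÷ 44.009 g/mol = 0.018769 mol
mol H = 2 × 0.4226 g H₂O ÷ 18.015 g/mol = 0.046916 mol
mass O = 0.3478 − (0.22543 + 0.047292) = 0.075075 g → mol O = 0.075075 ÷ 15.999 = 0.0046925 mol
Divide by the smallest (0.0046925 mol): C 4.000, H 9.998, O 1.000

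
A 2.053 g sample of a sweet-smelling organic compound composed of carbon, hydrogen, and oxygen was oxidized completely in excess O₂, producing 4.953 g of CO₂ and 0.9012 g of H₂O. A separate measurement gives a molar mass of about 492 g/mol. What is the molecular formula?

C27H24O9

mol C = 4.953 g CO₂ ÷ 44.009 g/mol = 0.11255 mol
mol H = 2 × 0.9012 g H₂O ÷ 18.015 g/mol = 0.10005 mol
mass O = 2.053 − (1.3518 + 0.10085) = 0.60037 g → mol O = 0.60037 ÷ 15.999 = 0.037525 mol
Divide by the smallest (0.037525 mol): C 2.999, H 2.666, O 1.000
Multiplying each by 3 gives whole numbers: C 9.00, H 8.00, O 3.00
Empirical formula: C9H8O3
Empirical-formula mass = 164.16 g/mol; 492 ÷ 164.16 ≈ 3, so the molecular formula is C27H24O9.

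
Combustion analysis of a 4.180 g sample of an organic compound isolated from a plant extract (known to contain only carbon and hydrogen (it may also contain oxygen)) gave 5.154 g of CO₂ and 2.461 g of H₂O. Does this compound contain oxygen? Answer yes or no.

mol C = 5.154 g CO₂ ÷ 44.009 g/mol = 0.11711 mol
mol H = 2 × 2.461 g H₂O ÷ 18.015 g/mol = 0.27322 mol
C and H account for only 1.6820 g of the 4.180 g sample; the remaining 2.4980 g must be oxygen.

yes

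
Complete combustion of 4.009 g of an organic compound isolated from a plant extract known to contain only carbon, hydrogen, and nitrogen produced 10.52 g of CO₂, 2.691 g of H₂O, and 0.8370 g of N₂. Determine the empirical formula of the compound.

mol C = 10.52 g CO₂ ÷ 44.009 g/mol = 0.23904 mol
mol H = 2 × 2.691 g H₂O ÷ 18.015 g/mol = 0.29875 mol
mol N = 2 × 0.8370 g N₂ ÷ 28.014 g/mol = 0.059756 mol
Divide by the smallest (0.059756 mol): C 4.000, H 5.000, N 1.000

C4H5N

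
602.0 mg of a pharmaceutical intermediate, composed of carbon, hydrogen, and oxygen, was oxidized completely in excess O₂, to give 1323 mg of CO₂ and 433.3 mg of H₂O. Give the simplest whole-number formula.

mol C = 1.323 g CO₂ ÷ 44.009 g/mol = 0.030062 mol
mol H = 2 × 0.4333 g H₂O ÷ 18.015 g/mol = 0.048104 mol
mass O = 0.6020 − (0.36108 + 0.048489) = 0.19244 g → mol O = 0.19244 ÷ 15.999 = 0.012028 mol
Divide by the smallest (0.012028 mol): C 2.499, H 3.999, O 1.000
Multiplying each by 2 gives whole numbers: C 5.00, H 8.00, O 2.00

C5H8O2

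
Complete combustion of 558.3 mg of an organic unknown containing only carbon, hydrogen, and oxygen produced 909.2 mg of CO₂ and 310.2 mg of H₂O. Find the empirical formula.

C6H10O5

mol C = 0.9092 g CO₂ ÷ 44.009 g/mol = 0.020659 mol
mol H = 2 × 0.3102 g H₂O ÷ 18.015 g/mol = 0.034438 mol
mass O = 0.5583 − (0.24814 + 0.034713) = 0.27545 g → mol O = 0.27545 ÷ 15.999 = 0.017216 mol
Divide by the smallest (0.017216 mol): C 1.200, H 2.000, O 1.000
Multiplying each by 5 gives whole numbers: C 6.00, H 10.00, O 5.00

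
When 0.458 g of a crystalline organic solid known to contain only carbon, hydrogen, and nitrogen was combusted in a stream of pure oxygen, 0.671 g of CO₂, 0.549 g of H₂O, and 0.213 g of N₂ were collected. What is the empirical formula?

mol C = 0.671 g CO₂ ÷ 44.009 g/mol = 0.01525 mol
mol H = 2 × 0.549 g H₂O ÷ 18.015 g/mol = 0.06095 mol
mol N = 2 × 0.213 g N₂ ÷ 28.014 g/mol = 0.01521 mol
Divide by the smallest (0.01521 mol): C 1.003, H 4.008, N 1.000

CH4N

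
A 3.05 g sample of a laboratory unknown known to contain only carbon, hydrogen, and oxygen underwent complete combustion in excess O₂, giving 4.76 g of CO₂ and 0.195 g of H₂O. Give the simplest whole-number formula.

mol C = 4.76 g CO₂ ÷ 44.009 g/mol = 0.1082 mol
mol H = 2 × 0.195 g H₂O ÷ 18.015 g/mol = 0.02165 mol
mass O = 3.05 − (1.299 + 0.02182) = 1.729 g → mol O = 1.729 ÷ 15.999 = 0.1081 mol
Divide by the smallest (0.02165 mol): C 4.996, H 1.000, O 4.992

C5HO5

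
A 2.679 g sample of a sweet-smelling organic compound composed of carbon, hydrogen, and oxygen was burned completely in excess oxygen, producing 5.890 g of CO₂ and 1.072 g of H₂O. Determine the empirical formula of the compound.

mol C = 5.890 g CO₂ ÷ 44.009 g/mol = 0.13384 mol
mol H = 2 × 1.072 g H₂O ÷ 18.015 g/mol = 0.11901 mol
mass O = 2.679 − (1.6075 + 0.11996) = 0.95153 g → mol O = 0.95153 ÷ 15.999 = 0.059474 mol
Divide by the smallest (0.059474 mol): C 2.250, H 2.001, O 1.000
Multiplying each by 4 gives whole numbers: C 9.00, H 8.00, O 4.00

C9H8O4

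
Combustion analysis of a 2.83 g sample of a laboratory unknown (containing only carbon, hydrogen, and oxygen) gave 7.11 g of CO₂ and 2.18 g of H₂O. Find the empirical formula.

C4H6O

mol C = 7.11 g CO₂ ÷ 44.009 g/mol = 0.1616 mol
mol H = 2 × 2.18 g H₂O ÷ 18.015 g/mol = 0.2420 mol
mass O = 2.83 − (1.940 + 0.2440) = 0.6456 g → mol O = 0.6456 ÷ 15.999 = 0.04035 mol
Divide by the smallest (0.04035 mol): C 4.004, H 5.998, O 1.000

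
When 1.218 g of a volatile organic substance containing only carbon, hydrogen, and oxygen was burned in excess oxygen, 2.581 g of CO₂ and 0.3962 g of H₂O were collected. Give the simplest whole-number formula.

C4H3O2

mol C = 2.581 g CO₂ ÷ 44.009 g/mol = 0.058647 mol
mol H = 2 × 0.3962 g H₂O ÷ 18.015 g/mol = 0.043986 mol
mass O = 1.218 − (0.70441 + 0.044337) = 0.46925 g → mol O = 0.46925 ÷ 15.999 = 0.029330 mol
Divide by the smallest (0.029330 mol): C 2.000, H 1.500, O 1.000
Multiplying each by 2 gives whole numbers: C 4.00, H 3.00, O 2.00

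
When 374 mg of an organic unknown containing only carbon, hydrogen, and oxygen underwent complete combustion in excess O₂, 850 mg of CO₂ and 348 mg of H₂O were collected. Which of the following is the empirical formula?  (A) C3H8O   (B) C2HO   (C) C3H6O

(C) C3H6O

mol C = 0.850 g CO₂ ÷ 44.009 g/mol = 0.01931 mol
mol H = 2 × 0.348 g H₂O ÷ 18.015 g/mol = 0.03863 mol
mass O = 0.374 − (0.2320 + 0.03894) = 0.1031 g → mol O = 0.1031 ÷ 15.999 = 0.006442 mol
Divide by the smallest (0.006442 mol): C 2.998, H 5.997, O 1.000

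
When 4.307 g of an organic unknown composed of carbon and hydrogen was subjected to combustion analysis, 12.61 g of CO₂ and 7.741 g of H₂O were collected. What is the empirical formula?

CH3

mol C = 12.61 g CO₂ ÷ 44.009 g/mol = 0.28653 mol
mol H = 2 × 7.741 g H₂O ÷ 18.015 g/mol = 0.85939 mol
Divide by the smallest (0.28653 mol): C 1.000, H 2.999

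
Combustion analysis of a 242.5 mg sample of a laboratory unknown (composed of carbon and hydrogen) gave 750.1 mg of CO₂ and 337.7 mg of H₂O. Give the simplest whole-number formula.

mol C = 0.7501 g CO₂ ÷ 44.009 g/mol = 0.017044 mol
mol H = 2 × 0.3377 g H₂O ÷ 18.015 g/mol = 0.037491 mol
Divide by the smallest (0.017044 mol): C 1.000, H 2.200
Multiplying each by 5 gives whole numbers: C 5.00, H 11.00

C5H11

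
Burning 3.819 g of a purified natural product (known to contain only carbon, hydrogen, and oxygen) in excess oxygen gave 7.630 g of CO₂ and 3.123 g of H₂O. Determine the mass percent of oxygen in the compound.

36.32%

mol C = 7.630 g CO₂ ÷ 44.009 g/mol = 0.17337 mol
mol H = 2 × 3.123 g H₂O ÷ 18.015 g/mol = 0.34671 mol
mass O = 3.819 − (2.0824 + 0.34948) = 1.3871 g → mol O = 1.3871 ÷ 15.999 = 0.086701 mol
mass % O = 1.3871 g ÷ 3.819 g × 100%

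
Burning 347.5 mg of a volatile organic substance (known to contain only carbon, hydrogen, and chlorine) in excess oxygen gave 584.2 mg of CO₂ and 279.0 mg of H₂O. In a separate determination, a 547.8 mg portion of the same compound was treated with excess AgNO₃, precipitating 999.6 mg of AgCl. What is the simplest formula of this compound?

C3H7Cl

mol C = 0.5842 g CO₂ ÷ 44.009 g/mol = 0.013275 mol
mol H = 2 × 0.2790 g H₂O ÷ 18.015 g/mol = 0.030974 mol
From the AgCl data: mol Cl per gram of compound = (0.9996 ÷ 143.318) ÷ 0.5478 = 0.012732 mol/g, so in the 0.3475 g combustion sample mol Cl = 0.0044244 mol
Divide by the smallest (0.0044244 mol): C 3.000, H 7.001, Cl 1.000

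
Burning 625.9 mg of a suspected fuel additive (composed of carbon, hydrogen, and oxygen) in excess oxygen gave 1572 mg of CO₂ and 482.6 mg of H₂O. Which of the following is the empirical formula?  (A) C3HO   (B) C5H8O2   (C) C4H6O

(C) C4H6O

mol C = 1.572 g CO₂ ÷ 44.009 g/mol = 0.035720 mol
mol H = 2 × 0.4826 g H₂O ÷ 18.015 g/mol = 0.053578 mol
mass O = 0.6259 − (0.42903 + 0.054006) = 0.14286 g → mol O = 0.14286 ÷ 15.999 = 0.0089294 mol
Divide by the smallest (0.0089294 mol): C 4.000, H 6.000, O 1.000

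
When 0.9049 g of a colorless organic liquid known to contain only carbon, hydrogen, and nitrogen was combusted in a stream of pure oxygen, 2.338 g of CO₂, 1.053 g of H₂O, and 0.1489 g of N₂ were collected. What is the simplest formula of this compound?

C5H11N

mol C = 2.338 g CO₂ ÷ 44.009 g/mol = 0.053125 mol
mol H = 2 × 1.053 g H₂O ÷ 18.015 g/mol = 0.11690 mol
mol N = 2 × 0.1489 g N₂ ÷ 28.014 g/mol = 0.010630 mol
Divide by the smallest (0.010630 mol): C 4.998, H 10.997, N 1.000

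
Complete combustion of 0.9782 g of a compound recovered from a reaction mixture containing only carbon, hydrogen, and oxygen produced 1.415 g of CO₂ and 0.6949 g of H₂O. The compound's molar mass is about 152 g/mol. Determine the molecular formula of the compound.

mol C = 1.415 g CO₂ ÷ 44.009 g/mol = 0.032153 mol
mol H = 2 × 0.6949 g H₂O ÷ 18.015 g/mol = 0.077147 mol
mass O = 0.9782 − (0.38618 + 0.077764) = 0.51425 g → mol O = 0.51425 ÷ 15.999 = 0.032143 mol
Divide by the smallest (0.032143 mol): C 1.000, H 2.400, O 1.000
Multiplying each by 5 gives whole numbers: C 5.00, H 12.00, O 5.00
Empirical formula: C5H12O5
Empirical-formula mass = 152.15 g/mol; 152 ÷ 152.15 ≈ 1, so the molecular formula is C5H12O5.

C5H12O5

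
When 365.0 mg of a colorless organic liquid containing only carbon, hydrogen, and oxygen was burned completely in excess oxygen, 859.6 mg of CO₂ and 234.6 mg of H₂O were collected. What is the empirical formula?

mol C = 0.8596 g CO₂ ÷ 44.009 g/mol = 0.019532 mol
mol H = 2 × 0.2346 g H₂O ÷ 18.015 g/mol = 0.026045 mol
mass O = 0.3650 − (0.23460 + 0.026253) = 0.10414 g → mol O = 0.10414 ÷ 15.999 = 0.0065094 mol
Divide by the smallest (0.0065094 mol): C 3.001, H 4.001, O 1.000

C3H4O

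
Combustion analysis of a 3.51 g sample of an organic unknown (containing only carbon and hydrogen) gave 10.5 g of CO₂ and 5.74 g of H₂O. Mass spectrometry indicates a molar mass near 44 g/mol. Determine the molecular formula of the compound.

C3H8

mol C = 10.5 g CO₂ ÷ 44.009 g/mol = 0.2386 mol
mol H = 2 × 5.74 g H₂O ÷ 18.015 g/mol = 0.6372 mol
Divide by the smallest (0.2386 mol): C 1.000, H 2.671
Multiplying each by 3 gives whole numbers: C 3.00, H 8.01
Empirical formula: C3H8
Empirical-formula mass = 44.10 g/mol; 44 ÷ 44.10 ≈ 1, so the molecular formula is C3H8.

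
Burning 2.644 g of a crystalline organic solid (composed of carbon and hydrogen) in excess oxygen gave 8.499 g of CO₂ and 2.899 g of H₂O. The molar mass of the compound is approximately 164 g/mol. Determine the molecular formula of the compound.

mol C = 8.499 g CO₂ ÷ 44.009 g/mol = 0.19312 mol
mol H = 2 × 2.899 g H₂O ÷ 18.015 g/mol = 0.32184 mol
Divide by the smallest (0.19312 mol): C 1.000, H 1.667
Multiplying each by 3 gives whole numbers: C 3.00, H 5.00
Empirical formula: C3H5
Empirical-formula mass = 41.07 g/mol; 164 ÷ 41.07 ≈ 4, so the molecular formula is C12H20.

C12H20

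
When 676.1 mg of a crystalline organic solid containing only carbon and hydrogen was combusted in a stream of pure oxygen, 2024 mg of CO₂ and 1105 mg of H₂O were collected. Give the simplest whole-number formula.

mol C = 2.024 g CO₂ ÷ 44.009 g/mol = 0.045991 mol
mol H = 2 × 1.105 g H₂O ÷ 18.015 g/mol = 0.12268 mol
Divide by the smallest (0.045991 mol): C 1.000, H 2.667
Multiplying each by 3 gives whole numbers: C 3.00, H 8.00

C3H8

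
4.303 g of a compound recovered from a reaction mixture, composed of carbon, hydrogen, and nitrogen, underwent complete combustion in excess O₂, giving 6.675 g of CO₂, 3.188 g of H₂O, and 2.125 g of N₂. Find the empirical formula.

mol C = 6.675 g CO₂ ÷ 44.009 g/mol = 0.15167 mol
mol H = 2 × 3.188 g H₂O ÷ 18.015 g/mol = 0.35393 mol
mol N = 2 × 2.125 g N₂ ÷ 28.014 g/mol = 0.15171 mol
Divide by the smallest (0.15167 mol): C 1.000, H 2.333, N 1.000
Multiplying each by 3 gives whole numbers: C 3.00, H 7.00, N 3.00

C3H7N3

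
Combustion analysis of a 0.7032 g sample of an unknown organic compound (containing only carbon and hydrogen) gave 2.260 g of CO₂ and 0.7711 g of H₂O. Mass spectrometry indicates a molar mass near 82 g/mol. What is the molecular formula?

C6H10

mol C = 2.260 g CO₂ ÷ 44.009 g/mol = 0.051353 mol
mol H = 2 × 0.7711 g H₂O ÷ 18.015 g/mol = 0.085606 mol
Divide by the smallest (0.051353 mol): C 1.000, H 1.667
Multiplying each by 3 gives whole numbers: C 3.00, H 5.00
Empirical formula: C3H5
Empirical-formula mass = 41.07 g/mol; 82 ÷ 41.07 ≈ 2, so the molecular formula is C6H10.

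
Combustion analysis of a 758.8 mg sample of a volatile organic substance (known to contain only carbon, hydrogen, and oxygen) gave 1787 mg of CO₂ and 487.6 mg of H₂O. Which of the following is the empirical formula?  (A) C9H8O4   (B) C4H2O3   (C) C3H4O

(C) C3H4O

mol C = 1.787 g CO₂ ÷ 44.009 g/mol = 0.040605 mol
mol H = 2 × 0.4876 g H₂O ÷ 18.015 g/mol = 0.054133 mol
mass O = 0.7588 − (0.48771 + 0.054566) = 0.21652 g → mol O = 0.21652 ÷ 15.999 = 0.013534 mol
Divide by the smallest (0.013534 mol): C 3.000, H 4.000, O 1.000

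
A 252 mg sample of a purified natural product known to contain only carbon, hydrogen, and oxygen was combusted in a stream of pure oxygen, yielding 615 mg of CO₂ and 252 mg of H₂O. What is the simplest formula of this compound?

C4H8O

mol C = 0.615 g CO₂ ÷ 44.009 g/mol = 0.01397 mol
mol H = 2 × 0.252 g H₂O ÷ 18.015 g/mol = 0.02798 mol
mass O = 0.252 − (0.1678 + 0.02820) = 0.05595 g → mol O = 0.05595 ÷ 15.999 = 0.003497 mol
Divide by the smallest (0.003497 mol): C 3.996, H 8.000, O 1.000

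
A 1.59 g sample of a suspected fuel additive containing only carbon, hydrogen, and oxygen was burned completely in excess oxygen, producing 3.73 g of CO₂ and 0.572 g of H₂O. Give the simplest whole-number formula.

C8H6O3

mol C = 3.73 g CO₂ ÷ 44.009 g/mol = 0.08476 mol
mol H = 2 × 0.572 g H₂O ÷ 18.015 g/mol = 0.06350 mol
mass O = 1.59 − (1.018 + 0.06401) = 0.5080 g → mol O = 0.5080 ÷ 15.999 = 0.03175 mol
Divide by the smallest (0.03175 mol): C 2.669, H 2.000, O 1.000
Multiplying each by 3 gives whole numbers: C 8.01, H 6.00, O 3.00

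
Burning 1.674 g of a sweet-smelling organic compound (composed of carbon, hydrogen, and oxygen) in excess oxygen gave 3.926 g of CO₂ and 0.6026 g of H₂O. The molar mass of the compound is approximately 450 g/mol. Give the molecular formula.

C24H18O9

mol C = 3.926 g CO₂ ÷ 44.009 g/mol = 0.089209 mol
mol H = 2 × 0.6026 g H₂O ÷ 18.015 g/mol = 0.066900 mol
mass O = 1.674 − (1.0715 + 0.067435) = 0.53508 g → mol O = 0.53508 ÷ 15.999 = 0.033444 mol
Divide by the smallest (0.033444 mol): C 2.667, H 2.000, O 1.000
Multiplying each by 3 gives whole numbers: C 8.00, H 6.00, O 3.00
Empirical formula: C8H6O3
Empirical-formula mass = 150.13 g/mol; 450 ÷ 150.13 ≈ 3, so the molecular formula is C24H18O9.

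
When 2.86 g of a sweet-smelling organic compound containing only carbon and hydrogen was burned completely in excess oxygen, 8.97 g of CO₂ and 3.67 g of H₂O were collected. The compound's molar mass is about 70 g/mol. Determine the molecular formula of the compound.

C5H10

mol C = 8.97 g CO₂ ÷ 44.009 g/mol = 0.2038 mol
mol H = 2 × 3.67 g H₂O ÷ 18.015 g/mol = 0.4074 mol
Divide by the smallest (0.2038 mol): C 1.000, H 1.999
Empirical formula: CH2
Empirical-formula mass = 14.03 g/mol; 70 ÷ 14.03 ≈ 5, so the molecular formula is C5H10.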